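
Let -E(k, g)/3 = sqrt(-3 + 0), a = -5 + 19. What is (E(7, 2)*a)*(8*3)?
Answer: -1008*I*sqrt(3) ≈ -1745.9*I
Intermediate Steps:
a = 14
E(k, g) = -3*I*sqrt(3) (E(k, g) = -3*sqrt(-3 + 0) = -3*I*sqrt(3))
(E(7, 2)*a)*(8*3) = (-3*I*sqrt(3)*14)*(8*3) = -42*I*sqrt(3)*24 = -1008*I*sqrt(3)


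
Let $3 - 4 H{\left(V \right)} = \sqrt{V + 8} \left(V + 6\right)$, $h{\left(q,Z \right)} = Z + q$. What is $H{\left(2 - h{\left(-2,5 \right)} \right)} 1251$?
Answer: $\frac{3753}{4} - \frac{6255 \sqrt{7}}{4} \approx -3199.0$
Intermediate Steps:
$H{\left(V \right)} = \frac{3}{4} - \frac{\sqrt{8 + V} \left(6 + V\right)}{4}$ ($H{\left(V \right)} = \frac{3}{4} - \frac{\sqrt{V + 8} \left(V + 6\right)}{4} = \frac{3}{4} - \frac{\sqrt{8 + V} \left(6 + V\right)}{4}$)
$H{\left(2 - h{\left(-2,5 \right)} \right)} 1251 = \left(\frac{3}{4} - \frac{3 \sqrt{8 + \left(2 - \left(5 - 2\right)\right)}}{2} - \frac{\left(2 - \left(5 - 2\right)\right) \sqrt{8 + \left(2 - \left(5 - 2\right)\right)}}{4}\right) 1251 = \left(\frac{3}{4} - \frac{3 \sqrt{8 + \left(2 - 3\right)}}{2} - \frac{\left(2 - 3\right) \sqrt{8 + \left(2 - 3\right)}}{4}\right) 1251 = \left(\frac{3}{4} - \frac{3 \sqrt{8 - 1}}{2} - - \frac{\sqrt{8 - 1}}{4}\right) 1251 = \left(\frac{3}{4} - \frac{3 \sqrt{7}}{2} - - \frac{\sqrt{7}}{4}\right) 1251 = \left(\frac{3}{4} - \frac{3 \sqrt{7}}{2} + \frac{\sqrt{7}}{4}\right) 1251 = \left(\frac{3}{4} - \frac{5 \sqrt{7}}{4}\right) 1251 = \frac{3753}{4} - \frac{6255 \sqrt{7}}{4}$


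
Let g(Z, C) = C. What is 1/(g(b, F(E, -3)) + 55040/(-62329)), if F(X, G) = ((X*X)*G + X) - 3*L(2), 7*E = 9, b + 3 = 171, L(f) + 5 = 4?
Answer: -3054121/4753817 ≈ -0.64246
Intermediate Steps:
L(f) = -1 (L(f) = -5 + 4 = -1)
b = 168 (b = -3 + 171 = 168)
E = 9/7 (E = (⅐)*9 = 9/7 ≈ 1.2857)
F(X, G) = 3 + X + G*X² (F(X, G) = ((X*X)*G + X) - 3*(-1) = (X²*G + X) + 3 = (G*X² + X) + 3 = (X + G*X²) + 3 = 3 + X + G*X²)
1/(g(b, F(E, -3)) + 55040/(-62329)) = 1/((3 + 9/7 - 3*(9/7)²) + 55040/(-62329)) = 1/((3 + 9/7 - 3*81/49) + 55040*(-1/62329)) = 1/((3 + 9/7 - 243/49) - 55040/62329) = 1/(-33/49 - 55040/62329) = 1/(-4753817/3054121) = -3054121/4753817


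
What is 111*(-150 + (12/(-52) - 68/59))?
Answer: -12888321/767 ≈ -16804.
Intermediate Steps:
111*(-150 + (12/(-52) - 68/59)) = 111*(-150 + (12*(-1/52) - 68*1/59)) = 111*(-150 + (-3/13 - 68/59)) = 111*(-150 - 1061/767) = 111*(-116111/767) = -12888321/767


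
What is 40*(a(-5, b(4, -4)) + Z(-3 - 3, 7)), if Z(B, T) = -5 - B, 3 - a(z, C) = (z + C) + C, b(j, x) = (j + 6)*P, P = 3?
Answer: -2040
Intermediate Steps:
b(j, x) = 18 + 3*j (b(j, x) = (j + 6)*3 = (6 + j)*3 = 18 + 3*j)
a(z, C) = 3 - z - 2*C (a(z, C) = 3 - ((z + C) + C) = 3 - ((C + z) + C) = 3 - (z + 2*C) = 3 + (-z - 2*C) = 3 - z - 2*C)
40*(a(-5, b(4, -4)) + Z(-3 - 3, 7)) = 40*((3 - 1*(-5) - 2*(18 + 3*4)) + (-5 - (-3 - 3))) = 40*((3 + 5 - 2*(18 + 12)) + (-5 - 1*(-6))) = 40*((3 + 5 - 2*30) + (-5 + 6)) = 40*((3 + 5 - 60) + 1) = 40*(-52 + 1) = 40*(-51) = -2040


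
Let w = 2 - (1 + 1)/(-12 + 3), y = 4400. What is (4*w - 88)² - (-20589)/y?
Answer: 2232221309/356400 ≈ 6263.3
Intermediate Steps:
w = 20/9 (w = 2 - 2/(-9) = 2 - 2*(-1)/9 = 2 - 1*(-2/9) = 2 + 2/9 = 20/9 ≈ 2.2222)
(4*w - 88)² - (-20589)/y = (4*(20/9) - 88)² - (-20589)/4400 = (80/9 - 88)² - (-20589)/4400 = (-712/9)² - 1*(-20589/4400) = 506944/81 + 20589/4400 = 2232221309/356400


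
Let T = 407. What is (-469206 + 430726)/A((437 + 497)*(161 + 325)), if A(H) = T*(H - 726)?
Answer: -520/2492589 ≈ -0.00020862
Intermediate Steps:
A(H) = -295482 + 407*H (A(H) = 407*(H - 726) = 407*(-726 + H) = -295482 + 407*H)
(-469206 + 430726)/A((437 + 497)*(161 + 325)) = (-469206 + 430726)/(-295482 + 407*((437 + 497)*(161 + 325))) = -38480/(-295482 + 407*(934*486)) = -38480/(-295482 + 407*453924) = -38480/(-295482 + 184747068) = -38480/184451586 = -38480*1/184451586 = -520/2492589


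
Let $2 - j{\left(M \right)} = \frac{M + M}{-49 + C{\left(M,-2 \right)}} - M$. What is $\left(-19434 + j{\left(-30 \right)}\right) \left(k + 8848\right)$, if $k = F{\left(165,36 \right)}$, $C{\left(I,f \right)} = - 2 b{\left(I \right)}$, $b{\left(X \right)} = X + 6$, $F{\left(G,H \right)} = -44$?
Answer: $-171871688$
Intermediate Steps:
$b{\left(X \right)} = 6 + X$
$C{\left(I,f \right)} = -12 - 2 I$ ($C{\left(I,f \right)} = - 2 \left(6 + I\right) = -12 - 2 I$)
$k = -44$
$j{\left(M \right)} = 2 + M - \frac{2 M}{-61 - 2 M}$ ($j{\left(M \right)} = 2 - \left(\frac{M + M}{-49 - \left(12 + 2 M\right)} - M\right) = 2 - \left(\frac{2 M}{-61 - 2 M} - M\right) = 2 - \left(- M + \frac{2 M}{-61 - 2 M}\right) = 2 + \left(M - \frac{2 M}{-61 - 2 M}\right) = 2 + M - \frac{2 M}{-61 - 2 M}$)
$\left(-19434 + j{\left(-30 \right)}\right) \left(k + 8848\right) = \left(-19434 + \frac{122 + 2 \left(-30\right)^{2} + 67 \left(-30\right)}{61 + 2 \left(-30\right)}\right) \left(-44 + 8848\right) = \left(-19434 + \frac{122 + 2 \cdot 900 - 2010}{61 - 60}\right) 8804 = \left(-19434 + \frac{122 + 1800 - 2010}{1}\right) 8804 = \left(-19434 + 1 \left(-88\right)\right) 8804 = \left(-19434 - 88\right) 8804 = \left(-19522\right) 8804 = -171871688$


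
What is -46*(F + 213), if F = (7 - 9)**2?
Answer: -9982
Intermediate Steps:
F = 4 (F = (-2)**2 = 4)
-46*(F + 213) = -46*(4 + 213) = -46*217 = -9982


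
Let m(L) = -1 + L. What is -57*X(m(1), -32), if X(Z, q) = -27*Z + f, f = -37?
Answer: 2109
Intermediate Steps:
X(Z, q) = -37 - 27*Z (X(Z, q) = -27*Z - 37 = -37 - 27*Z)
-57*X(m(1), -32) = -57*(-37 - 27*(-1 + 1)) = -57*(-37 - 27*0) = -57*(-37 + 0) = -57*(-37) = 2109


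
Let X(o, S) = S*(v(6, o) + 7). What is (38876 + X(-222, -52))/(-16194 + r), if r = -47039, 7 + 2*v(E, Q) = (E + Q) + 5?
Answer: -44180/63233 ≈ -0.69869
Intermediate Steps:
v(E, Q) = -1 + E/2 + Q/2 (v(E, Q) = -7/2 + ((E + Q) + 5)/2 = -7/2 + (5 + E + Q)/2 = -7/2 + (5/2 + E/2 + Q/2) = -1 + E/2 + Q/2)
X(o, S) = S*(9 + o/2) (X(o, S) = S*((-1 + (½)*6 + o/2) + 7) = S*((-1 + 3 + o/2) + 7) = S*((2 + o/2) + 7) = S*(9 + o/2))
(38876 + X(-222, -52))/(-16194 + r) = (38876 + (½)*(-52)*(18 - 222))/(-16194 - 47039) = (38876 + (½)*(-52)*(-204))/(-63233) = (38876 + 5304)*(-1/63233) = 44180*(-1/63233) = -44180/63233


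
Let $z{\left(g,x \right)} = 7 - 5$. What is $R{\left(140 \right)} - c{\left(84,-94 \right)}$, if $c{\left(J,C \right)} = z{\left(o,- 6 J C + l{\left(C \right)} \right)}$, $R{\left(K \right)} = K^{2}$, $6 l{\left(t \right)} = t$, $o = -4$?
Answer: $19598$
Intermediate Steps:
$l{\left(t \right)} = \frac{t}{6}$
$z{\left(g,x \right)} = 2$ ($z{\left(g,x \right)} = 7 - 5 = 2$)
$c{\left(J,C \right)} = 2$
$R{\left(140 \right)} - c{\left(84,-94 \right)} = 140^{2} - 2 = 19600 - 2 = 19598$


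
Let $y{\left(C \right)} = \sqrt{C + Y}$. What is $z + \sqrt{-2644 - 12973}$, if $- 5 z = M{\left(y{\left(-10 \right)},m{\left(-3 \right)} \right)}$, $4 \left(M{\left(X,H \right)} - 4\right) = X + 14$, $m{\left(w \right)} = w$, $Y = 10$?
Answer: $- \frac{3}{2} + i \sqrt{15617} \approx -1.5 + 124.97 i$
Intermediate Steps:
$y{\left(C \right)} = \sqrt{10 + C}$ ($y{\left(C \right)} = \sqrt{C + 10} = \sqrt{10 + C}$)
$M{\left(X,H \right)} = \frac{15}{2} + \frac{X}{4}$ ($M{\left(X,H \right)} = 4 + \frac{X + 14}{4} = 4 + \frac{14 + X}{4} = 4 + \left(\frac{7}{2} + \frac{X}{4}\right) = \frac{15}{2} + \frac{X}{4}$)
$z = - \frac{3}{2}$ ($z = - \frac{\frac{15}{2} + \frac{\sqrt{10 - 10}}{4}}{5} = - \frac{\frac{15}{2} + \frac{\sqrt{0}}{4}}{5} = - \frac{\frac{15}{2} + \frac{1}{4} \cdot 0}{5} = - \frac{\frac{15}{2} + 0}{5} = \left(- \frac{1}{5}\right) \frac{15}{2} = - \frac{3}{2} \approx -1.5$)
$z + \sqrt{-2644 - 12973} = - \frac{3}{2} + \sqrt{-2644 - 12973} = - \frac{3}{2} + \sqrt{-15617} = - \frac{3}{2} + i \sqrt{15617}$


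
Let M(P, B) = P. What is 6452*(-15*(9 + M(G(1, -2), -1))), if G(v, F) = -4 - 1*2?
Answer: -290340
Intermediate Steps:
G(v, F) = -6 (G(v, F) = -4 - 2 = -6)
6452*(-15*(9 + M(G(1, -2), -1))) = 6452*(-15*(9 - 6)) = 6452*(-15*3) = 6452*(-45) = -290340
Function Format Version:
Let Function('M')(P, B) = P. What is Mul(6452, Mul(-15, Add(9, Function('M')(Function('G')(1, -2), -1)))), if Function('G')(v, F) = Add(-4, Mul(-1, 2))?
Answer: -290340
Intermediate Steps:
Function('G')(v, F) = -6 (Function('G')(v, F) = Add(-4, -2) = -6)
Mul(6452, Mul(-15, Add(9, Function('M')(Function('G')(1, -2), -1)))) = Mul(6452, Mul(-15, Add(9, -6))) = Mul(6452, Mul(-15, 3)) = Mul(6452, -45) = -290340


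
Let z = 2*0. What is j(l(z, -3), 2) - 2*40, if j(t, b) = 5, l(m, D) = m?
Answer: -75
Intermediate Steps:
z = 0
j(l(z, -3), 2) - 2*40 = 5 - 2*40 = 5 - 80 = -75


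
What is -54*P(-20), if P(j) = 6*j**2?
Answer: -129600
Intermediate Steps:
-54*P(-20) = -324*(-20)**2 = -324*400 = -54*2400 = -129600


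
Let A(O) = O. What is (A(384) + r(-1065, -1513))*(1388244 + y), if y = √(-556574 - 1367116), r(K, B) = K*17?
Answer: -24601071924 - 17721*I*√1923690 ≈ -2.4601e+10 - 2.4579e+7*I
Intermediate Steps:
r(K, B) = 17*K
y = I*√1923690 (y = √(-1923690) = I*√1923690 ≈ 1387.0*I)
(A(384) + r(-1065, -1513))*(1388244 + y) = (384 + 17*(-1065))*(1388244 + I*√1923690) = (384 - 18105)*(1388244 + I*√1923690) = -17721*(1388244 + I*√1923690) = -24601071924 - 17721*I*√1923690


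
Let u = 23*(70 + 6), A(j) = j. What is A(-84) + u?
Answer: 1664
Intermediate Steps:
u = 1748 (u = 23*76 = 1748)
A(-84) + u = -84 + 1748 = 1664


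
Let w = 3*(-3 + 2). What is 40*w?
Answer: -120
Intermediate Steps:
w = -3 (w = 3*(-1) = -3)
40*w = 40*(-3) = -120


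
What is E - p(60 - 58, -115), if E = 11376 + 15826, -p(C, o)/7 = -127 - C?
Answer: 26299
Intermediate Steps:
p(C, o) = 889 + 7*C (p(C, o) = -7*(-127 - C) = 889 + 7*C)
E = 27202
E - p(60 - 58, -115) = 27202 - (889 + 7*(60 - 58)) = 27202 - (889 + 7*2) = 27202 - (889 + 14) = 27202 - 1*903 = 27202 - 903 = 26299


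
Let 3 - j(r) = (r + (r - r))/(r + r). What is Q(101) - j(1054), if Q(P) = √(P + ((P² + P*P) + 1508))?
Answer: -5/2 + √22011 ≈ 145.86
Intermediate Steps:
j(r) = 5/2 (j(r) = 3 - (r + (r - r))/(r + r) = 3 - (r + 0)/(2*r) = 3 - r*1/(2*r) = 3 - 1*½ = 3 - ½ = 5/2)
Q(P) = √(1508 + P + 2*P²) (Q(P) = √(P + ((P² + P²) + 1508)) = √(P + (2*P² + 1508)) = √(P + (1508 + 2*P²)) = √(1508 + P + 2*P²))
Q(101) - j(1054) = √(1508 + 101 + 2*101²) - 1*5/2 = √(1508 + 101 + 2*10201) - 5/2 = √(1508 + 101 + 20402) - 5/2 = √22011 - 5/2 = -5/2 + √22011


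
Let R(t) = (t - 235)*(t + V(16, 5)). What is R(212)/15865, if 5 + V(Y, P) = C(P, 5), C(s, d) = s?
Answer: -4876/15865 ≈ -0.30734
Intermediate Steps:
V(Y, P) = -5 + P
R(t) = t*(-235 + t) (R(t) = (t - 235)*(t + (-5 + 5)) = (-235 + t)*(t + 0) = (-235 + t)*t = t*(-235 + t))
R(212)/15865 = (212*(-235 + 212))/15865 = (212*(-23))*(1/15865) = -4876*1/15865 = -4876/15865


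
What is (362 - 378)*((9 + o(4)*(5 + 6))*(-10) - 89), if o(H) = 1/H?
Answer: 3304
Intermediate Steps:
(362 - 378)*((9 + o(4)*(5 + 6))*(-10) - 89) = (362 - 378)*((9 + (5 + 6)/4)*(-10) - 89) = -16*((9 + (¼)*11)*(-10) - 89) = -16*((9 + 11/4)*(-10) - 89) = -16*((47/4)*(-10) - 89) = -16*(-235/2 - 89) = -16*(-413/2) = 3304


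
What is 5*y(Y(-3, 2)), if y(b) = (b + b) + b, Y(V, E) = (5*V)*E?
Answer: -450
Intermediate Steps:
Y(V, E) = 5*E*V
y(b) = 3*b (y(b) = 2*b + b = 3*b)
5*y(Y(-3, 2)) = 5*(3*(5*2*(-3))) = 5*(3*(-30)) = 5*(-90) = -450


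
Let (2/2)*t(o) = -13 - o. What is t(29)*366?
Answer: -15372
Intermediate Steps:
t(o) = -13 - o
t(29)*366 = (-13 - 1*29)*366 = (-13 - 29)*366 = -42*366 = -15372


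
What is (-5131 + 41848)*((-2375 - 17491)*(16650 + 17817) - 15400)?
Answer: -25141481893374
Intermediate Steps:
(-5131 + 41848)*((-2375 - 17491)*(16650 + 17817) - 15400) = 36717*(-19866*34467 - 15400) = 36717*(-684721422 - 15400) = 36717*(-684736822) = -25141481893374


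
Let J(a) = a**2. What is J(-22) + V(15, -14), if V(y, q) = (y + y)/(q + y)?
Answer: 514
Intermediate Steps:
V(y, q) = 2*y/(q + y) (V(y, q) = (2*y)/(q + y) = 2*y/(q + y))
J(-22) + V(15, -14) = (-22)**2 + 2*15/(-14 + 15) = 484 + 2*15/1 = 484 + 2*15*1 = 484 + 30 = 514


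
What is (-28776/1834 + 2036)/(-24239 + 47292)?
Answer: 1852624/21139601 ≈ 0.087638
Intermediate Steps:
(-28776/1834 + 2036)/(-24239 + 47292) = (-28776*1/1834 + 2036)/23053 = (-14388/917 + 2036)*(1/23053) = (1852624/917)*(1/23053) = 1852624/21139601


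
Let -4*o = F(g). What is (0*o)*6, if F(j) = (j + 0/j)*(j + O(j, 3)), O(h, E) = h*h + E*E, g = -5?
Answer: 0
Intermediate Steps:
O(h, E) = E² + h² (O(h, E) = h² + E² = E² + h²)
F(j) = j*(9 + j + j²) (F(j) = (j + 0/j)*(j + (3² + j²)) = (j + 0)*(j + (9 + j²)) = j*(9 + j + j²))
o = 145/4 (o = -(-5)*(9 - 5 + (-5)²)/4 = -(-5)*(9 - 5 + 25)/4 = -(-5)*29/4 = -¼*(-145) = 145/4 ≈ 36.250)
(0*o)*6 = (0*(145/4))*6 = 0*6 = 0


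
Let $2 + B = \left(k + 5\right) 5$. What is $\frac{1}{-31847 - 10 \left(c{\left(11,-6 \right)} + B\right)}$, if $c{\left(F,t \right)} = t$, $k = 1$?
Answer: $- \frac{1}{32067} \approx -3.1185 \cdot 10^{-5}$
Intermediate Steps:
$B = 28$ ($B = -2 + \left(1 + 5\right) 5 = -2 + 6 \cdot 5 = -2 + 30 = 28$)
$\frac{1}{-31847 - 10 \left(c{\left(11,-6 \right)} + B\right)} = \frac{1}{-31847 - 10 \left(-6 + 28\right)} = \frac{1}{-31847 - 220} = \frac{1}{-32067} = - \frac{1}{32067}$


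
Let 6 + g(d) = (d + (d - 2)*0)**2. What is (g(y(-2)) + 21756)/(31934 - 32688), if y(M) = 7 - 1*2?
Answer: -1675/58 ≈ -28.879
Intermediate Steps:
y(M) = 5 (y(M) = 7 - 2 = 5)
g(d) = -6 + d**2 (g(d) = -6 + (d + (d - 2)*0)**2 = -6 + (d + (-2 + d)*0)**2 = -6 + (d + 0)**2 = -6 + d**2)
(g(y(-2)) + 21756)/(31934 - 32688) = ((-6 + 5**2) + 21756)/(31934 - 32688) = ((-6 + 25) + 21756)/(-754) = (19 + 21756)*(-1/754) = 21775*(-1/754) = -1675/58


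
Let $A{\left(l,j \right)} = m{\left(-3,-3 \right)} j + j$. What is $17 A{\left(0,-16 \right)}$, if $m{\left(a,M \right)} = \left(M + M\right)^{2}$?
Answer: $-10064$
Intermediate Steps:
$m{\left(a,M \right)} = 4 M^{2}$ ($m{\left(a,M \right)} = \left(2 M\right)^{2} = 4 M^{2}$)
$A{\left(l,j \right)} = 37 j$ ($A{\left(l,j \right)} = 4 \left(-3\right)^{2} j + j = 4 \cdot 9 j + j = 36 j + j = 37 j$)
$17 A{\left(0,-16 \right)} = 17 \cdot 37 \left(-16\right) = 17 \left(-592\right) = -10064$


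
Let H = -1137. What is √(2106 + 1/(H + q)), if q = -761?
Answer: √7586660926/1898 ≈ 45.891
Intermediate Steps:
√(2106 + 1/(H + q)) = √(2106 + 1/(-1137 - 761)) = √(2106 + 1/(-1898)) = √(2106 - 1/1898) = √(3997187/1898) = √7586660926/1898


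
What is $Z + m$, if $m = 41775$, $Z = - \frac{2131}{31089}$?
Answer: $\frac{1298740844}{31089} \approx 41775.0$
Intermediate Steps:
$Z = - \frac{2131}{31089}$ ($Z = \left(-2131\right) \frac{1}{31089} = - \frac{2131}{31089} \approx -0.068545$)
$Z + m = - \frac{2131}{31089} + 41775 = \frac{1298740844}{31089}$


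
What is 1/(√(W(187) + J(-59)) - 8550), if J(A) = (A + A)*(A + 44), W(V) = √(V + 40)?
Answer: -1/(8550 - √(1770 + √227)) ≈ -0.00011754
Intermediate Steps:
W(V) = √(40 + V)
J(A) = 2*A*(44 + A) (J(A) = (2*A)*(44 + A) = 2*A*(44 + A))
1/(√(W(187) + J(-59)) - 8550) = 1/(√(√(40 + 187) + 2*(-59)*(44 - 59)) - 8550) = 1/(√(√227 + 2*(-59)*(-15)) - 8550) = 1/(√(√227 + 1770) - 8550) = 1/(√(1770 + √227) - 8550) = 1/(-8550 + √(1770 + √227))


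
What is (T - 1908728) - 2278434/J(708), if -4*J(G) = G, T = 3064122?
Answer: 68927724/59 ≈ 1.1683e+6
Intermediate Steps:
J(G) = -G/4
(T - 1908728) - 2278434/J(708) = (3064122 - 1908728) - 2278434/((-1/4*708)) = 1155394 - 2278434/(-177) = 1155394 - 2278434*(-1/177) = 1155394 + 759478/59 = 68927724/59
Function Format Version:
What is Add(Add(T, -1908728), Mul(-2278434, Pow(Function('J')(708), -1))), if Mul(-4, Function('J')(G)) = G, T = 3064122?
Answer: Rational(68927724, 59) ≈ 1.1683e+6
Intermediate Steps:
Function('J')(G) = Mul(Rational(-1, 4), G)
Add(Add(T, -1908728), Mul(-2278434, Pow(Function('J')(708), -1))) = Add(Add(3064122, -1908728), Mul(-2278434, Pow(Mul(Rational(-1, 4), 708), -1))) = Add(1155394, Mul(-2278434, Pow(-177, -1))) = Add(1155394, Mul(-2278434, Rational(-1, 177))) = Add(1155394, Rational(759478, 59)) = Rational(68927724, 59)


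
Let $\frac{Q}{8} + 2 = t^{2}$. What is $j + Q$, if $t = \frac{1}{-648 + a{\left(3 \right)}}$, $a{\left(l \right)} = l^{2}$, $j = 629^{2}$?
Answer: $\frac{161541995633}{408321} \approx 3.9563 \cdot 10^{5}$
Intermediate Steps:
$j = 395641$
$t = - \frac{1}{639}$ ($t = \frac{1}{-648 + 3^{2}} = \frac{1}{-648 + 9} = \frac{1}{-639} = - \frac{1}{639} \approx -0.0015649$)
$Q = - \frac{6533128}{408321}$ ($Q = -16 + 8 \left(- \frac{1}{639}\right)^{2} = -16 + 8 \cdot \frac{1}{408321} = -16 + \frac{8}{408321} = - \frac{6533128}{408321} \approx -16.0$)
$j + Q = 395641 - \frac{6533128}{408321} = \frac{161541995633}{408321}$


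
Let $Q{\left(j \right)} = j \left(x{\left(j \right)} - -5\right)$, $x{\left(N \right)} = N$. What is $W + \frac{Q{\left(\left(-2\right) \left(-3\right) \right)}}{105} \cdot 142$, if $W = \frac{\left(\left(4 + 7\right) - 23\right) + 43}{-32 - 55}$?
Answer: $\frac{270703}{3045} \approx 88.901$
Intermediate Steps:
$W = - \frac{31}{87}$ ($W = \frac{\left(11 - 23\right) + 43}{-87} = \left(-12 + 43\right) \left(- \frac{1}{87}\right) = 31 \left(- \frac{1}{87}\right) = - \frac{31}{87} \approx -0.35632$)
$Q{\left(j \right)} = j \left(5 + j\right)$ ($Q{\left(j \right)} = j \left(j - -5\right) = j \left(j + 5\right) = j \left(5 + j\right)$)
$W + \frac{Q{\left(\left(-2\right) \left(-3\right) \right)}}{105} \cdot 142 = - \frac{31}{87} + \frac{\left(-2\right) \left(-3\right) \left(5 - -6\right)}{105} \cdot 142 = - \frac{31}{87} + 6 \left(5 + 6\right) \frac{1}{105} \cdot 142 = - \frac{31}{87} + 6 \cdot 11 \cdot \frac{1}{105} \cdot 142 = - \frac{31}{87} + 66 \cdot \frac{1}{105} \cdot 142 = - \frac{31}{87} + \frac{22}{35} \cdot 142 = - \frac{31}{87} + \frac{3124}{35} = \frac{270703}{3045}$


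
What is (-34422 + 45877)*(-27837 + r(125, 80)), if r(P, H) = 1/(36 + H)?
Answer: -1275490945/4 ≈ -3.1887e+8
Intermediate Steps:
(-34422 + 45877)*(-27837 + r(125, 80)) = (-34422 + 45877)*(-27837 + 1/(36 + 80)) = 11455*(-27837 + 1/116) = 11455*(-3229091/116) = -1275490945/4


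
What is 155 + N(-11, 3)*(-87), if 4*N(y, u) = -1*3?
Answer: 881/4 ≈ 220.25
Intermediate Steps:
N(y, u) = -¾ (N(y, u) = (-1*3)/4 = (¼)*(-3) = -¾)
155 + N(-11, 3)*(-87) = 155 - ¾*(-87) = 155 + 261/4 = 881/4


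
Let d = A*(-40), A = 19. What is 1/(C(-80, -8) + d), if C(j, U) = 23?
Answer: -1/737 ≈ -0.0013569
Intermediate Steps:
d = -760 (d = 19*(-40) = -760)
1/(C(-80, -8) + d) = 1/(23 - 760) = 1/(-737) = -1/737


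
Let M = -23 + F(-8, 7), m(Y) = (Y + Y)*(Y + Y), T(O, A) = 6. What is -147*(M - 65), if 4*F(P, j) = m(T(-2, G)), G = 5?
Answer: 7644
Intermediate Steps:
m(Y) = 4*Y² (m(Y) = (2*Y)*(2*Y) = 4*Y²)
F(P, j) = 36 (F(P, j) = (4*6²)/4 = (4*36)/4 = (¼)*144 = 36)
M = 13 (M = -23 + 36 = 13)
-147*(M - 65) = -147*(13 - 65) = -147*(-52) = 7644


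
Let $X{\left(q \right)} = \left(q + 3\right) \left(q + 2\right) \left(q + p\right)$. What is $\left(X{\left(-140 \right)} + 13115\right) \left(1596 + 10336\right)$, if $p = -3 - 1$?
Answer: $-32327952268$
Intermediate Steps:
$p = -4$ ($p = -3 - 1 = -4$)
$X{\left(q \right)} = \left(-4 + q\right) \left(2 + q\right) \left(3 + q\right)$ ($X{\left(q \right)} = \left(q + 3\right) \left(q + 2\right) \left(q - 4\right) = \left(3 + q\right) \left(2 + q\right) \left(-4 + q\right) = \left(3 + q\right) \left(-4 + q\right) \left(2 + q\right) = \left(-4 + q\right) \left(2 + q\right) \left(3 + q\right)$)
$\left(X{\left(-140 \right)} + 13115\right) \left(1596 + 10336\right) = \left(\left(-24 + \left(-140\right)^{2} + \left(-140\right)^{3} - -1960\right) + 13115\right) \left(1596 + 10336\right) = \left(\left(-24 + 19600 - 2744000 + 1960\right) + 13115\right) 11932 = \left(-2722464 + 13115\right) 11932 = \left(-2709349\right) 11932 = -32327952268$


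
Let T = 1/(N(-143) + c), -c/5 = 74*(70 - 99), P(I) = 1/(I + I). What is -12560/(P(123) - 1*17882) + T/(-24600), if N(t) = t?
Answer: 804697707953029/1145668887034200 ≈ 0.70238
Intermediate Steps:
P(I) = 1/(2*I)
c = 10730 (c = -370*(70 - 99) = -370*(-29) = -5*(-2146) = 10730)
T = 1/10587 (T = 1/(-143 + 10730) = 1/10587 ≈ 9.4455e-5)
-12560/(P(123) - 1*17882) + T/(-24600) = -12560/((½)/123 - 1*17882) + (1/10587)/(-24600) = -12560/((½)*(1/123) - 17882) + (1/10587)*(-1/24600) = -12560/(1/246 - 17882) - 1/260440200 = -12560/(-4398971/246) - 1/260440200 = -12560*(-246/4398971) - 1/260440200 = 3089760/4398971 - 1/260440200 = 804697707953029/1145668887034200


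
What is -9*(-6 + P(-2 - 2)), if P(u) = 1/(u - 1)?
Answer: 279/5 ≈ 55.800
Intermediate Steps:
P(u) = 1/(-1 + u)
-9*(-6 + P(-2 - 2)) = -9*(-6 + 1/(-1 + (-2 - 2))) = -9*(-6 + 1/(-1 - 4)) = -9*(-6 + 1/(-5)) = -9*(-6 - 1/5) = -9*(-31/5) = 279/5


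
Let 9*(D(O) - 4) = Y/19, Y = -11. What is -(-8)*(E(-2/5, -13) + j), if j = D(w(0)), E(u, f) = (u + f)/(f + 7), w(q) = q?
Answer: 42196/855 ≈ 49.352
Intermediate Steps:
E(u, f) = (f + u)/(7 + f)
D(O) = 673/171 (D(O) = 4 + (-11/19)/9 = 4 + (-11*1/19)/9 = 4 + (⅑)*(-11/19) = 4 - 11/171 = 673/171)
j = 673/171 ≈ 3.9357
-(-8)*(E(-2/5, -13) + j) = -(-8)*((-13 - 2/5)/(7 - 13) + 673/171) = -(-8)*((-13 - 2*⅕)/(-6) + 673/171) = -(-8)*(-(-13 - ⅖)/6 + 673/171) = -(-8)*(-⅙*(-67/5) + 673/171) = -(-8)*(67/30 + 673/171) = -(-8)*10549/1710 = -1*(-42196/855) = 42196/855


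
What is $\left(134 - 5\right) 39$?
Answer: $5031$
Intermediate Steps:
$\left(134 - 5\right) 39 = 129 \cdot 39 = 5031$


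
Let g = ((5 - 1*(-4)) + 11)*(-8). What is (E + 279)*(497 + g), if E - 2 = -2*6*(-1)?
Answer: 98741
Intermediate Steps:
g = -160 (g = ((5 + 4) + 11)*(-8) = (9 + 11)*(-8) = 20*(-8) = -160)
E = 14 (E = 2 - 2*6*(-1) = 2 - 12*(-1) = 2 + 12 = 14)
(E + 279)*(497 + g) = (14 + 279)*(497 - 160) = 293*337 = 98741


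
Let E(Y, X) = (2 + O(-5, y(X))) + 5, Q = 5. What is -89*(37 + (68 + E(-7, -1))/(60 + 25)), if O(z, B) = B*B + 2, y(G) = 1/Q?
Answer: -7169039/2125 ≈ -3373.7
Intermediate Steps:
y(G) = ⅕ (y(G) = 1/5 = ⅕)
O(z, B) = 2 + B² (O(z, B) = B² + 2 = 2 + B²)
E(Y, X) = 226/25 (E(Y, X) = (2 + (2 + (⅕)²)) + 5 = (2 + (2 + 1/25)) + 5 = (2 + 51/25) + 5 = 101/25 + 5 = 226/25)
-89*(37 + (68 + E(-7, -1))/(60 + 25)) = -89*(37 + (68 + 226/25)/(60 + 25)) = -89*(37 + (1926/25)/85) = -89*(37 + (1926/25)*(1/85)) = -89*(37 + 1926/2125) = -89*80551/2125 = -7169039/2125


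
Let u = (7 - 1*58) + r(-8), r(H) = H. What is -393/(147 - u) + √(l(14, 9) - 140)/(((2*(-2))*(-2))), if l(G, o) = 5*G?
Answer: -393/206 + I*√70/8 ≈ -1.9078 + 1.0458*I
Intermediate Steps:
u = -59 (u = (7 - 1*58) - 8 = (7 - 58) - 8 = -51 - 8 = -59)
-393/(147 - u) + √(l(14, 9) - 140)/(((2*(-2))*(-2))) = -393/(147 - 1*(-59)) + √(5*14 - 140)/(((2*(-2))*(-2))) = -393/(147 + 59) + √(70 - 140)/((-4*(-2))) = -393/206 + √(-70)/8 = -393*1/206 + (I*√70)*(⅛) = -393/206 + I*√70/8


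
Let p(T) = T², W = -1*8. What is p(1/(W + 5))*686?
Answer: 686/9 ≈ 76.222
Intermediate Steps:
W = -8
p(1/(W + 5))*686 = (1/(-8 + 5))²*686 = (1/(-3))²*686 = (-⅓)²*686 = (⅑)*686 = 686/9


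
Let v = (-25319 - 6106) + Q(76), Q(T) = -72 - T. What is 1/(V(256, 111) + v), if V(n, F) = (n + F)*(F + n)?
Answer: 1/103116 ≈ 9.6978e-6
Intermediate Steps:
V(n, F) = (F + n)² (V(n, F) = (F + n)*(F + n) = (F + n)²)
v = -31573 (v = (-25319 - 6106) + (-72 - 1*76) = -31425 + (-72 - 76) = -31425 - 148 = -31573)
1/(V(256, 111) + v) = 1/((111 + 256)² - 31573) = 1/(367² - 31573) = 1/(134689 - 31573) = 1/103116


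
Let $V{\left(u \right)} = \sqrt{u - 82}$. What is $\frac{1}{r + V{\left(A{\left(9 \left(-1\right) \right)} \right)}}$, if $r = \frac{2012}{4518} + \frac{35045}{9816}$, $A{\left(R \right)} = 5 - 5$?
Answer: $\frac{219381998018616}{5360880379397017} - \frac{54633503536704 i \sqrt{82}}{5360880379397017} \approx 0.040923 - 0.092285 i$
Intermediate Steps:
$A{\left(R \right)} = 0$
$r = \frac{29680517}{7391448}$ ($r = 2012 \cdot \frac{1}{4518} + 35045 \cdot \frac{1}{9816} = \frac{1006}{2259} + \frac{35045}{9816} = \frac{29680517}{7391448} \approx 4.0155$)
$V{\left(u \right)} = \sqrt{-82 + u}$
$\frac{1}{r + V{\left(A{\left(9 \left(-1\right) \right)} \right)}} = \frac{1}{\frac{29680517}{7391448} + \sqrt{-82 + 0}} = \frac{1}{\frac{29680517}{7391448} + \sqrt{-82}} = \frac{1}{\frac{29680517}{7391448} + i \sqrt{82}}$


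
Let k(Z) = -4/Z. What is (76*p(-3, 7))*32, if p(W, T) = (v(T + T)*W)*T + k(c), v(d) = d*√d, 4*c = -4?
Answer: 9728 - 715008*√14 ≈ -2.6656e+6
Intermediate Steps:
c = -1 (c = (¼)*(-4) = -1)
v(d) = d^(3/2)
p(W, T) = 4 + 2*W*√2*T^(5/2) (p(W, T) = ((T + T)^(3/2)*W)*T - 4/(-1) = ((2*T)^(3/2)*W)*T - 4*(-1) = ((2*√2*T^(3/2))*W)*T + 4 = (2*W*√2*T^(3/2))*T + 4 = 2*W*√2*T^(5/2) + 4 = 4 + 2*W*√2*T^(5/2))
(76*p(-3, 7))*32 = (76*(4 + 2*(-3)*√2*7^(5/2)))*32 = (76*(4 + 2*(-3)*√2*(49*√7)))*32 = (76*(4 - 294*√14))*32 = (304 - 22344*√14)*32 = 9728 - 715008*√14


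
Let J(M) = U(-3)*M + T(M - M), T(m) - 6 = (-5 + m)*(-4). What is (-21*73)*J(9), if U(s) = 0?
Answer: -39858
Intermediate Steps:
T(m) = 26 - 4*m (T(m) = 6 + (-5 + m)*(-4) = 6 + (20 - 4*m) = 26 - 4*m)
J(M) = 26 (J(M) = 0*M + (26 - 4*(M - M)) = 0 + (26 - 4*0) = 0 + (26 + 0) = 0 + 26 = 26)
(-21*73)*J(9) = -21*73*26 = -1533*26 = -39858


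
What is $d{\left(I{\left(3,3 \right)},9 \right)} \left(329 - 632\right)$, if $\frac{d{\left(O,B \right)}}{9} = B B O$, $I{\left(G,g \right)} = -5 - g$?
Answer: $1767096$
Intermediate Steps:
$d{\left(O,B \right)} = 9 O B^{2}$ ($d{\left(O,B \right)} = 9 B B O = 9 B^{2} O = 9 O B^{2}$)
$d{\left(I{\left(3,3 \right)},9 \right)} \left(329 - 632\right) = 9 \left(-5 - 3\right) 9^{2} \left(329 - 632\right) = 9 \left(-5 - 3\right) 81 \left(-303\right) = 9 \left(-8\right) 81 \left(-303\right) = \left(-5832\right) \left(-303\right) = 1767096$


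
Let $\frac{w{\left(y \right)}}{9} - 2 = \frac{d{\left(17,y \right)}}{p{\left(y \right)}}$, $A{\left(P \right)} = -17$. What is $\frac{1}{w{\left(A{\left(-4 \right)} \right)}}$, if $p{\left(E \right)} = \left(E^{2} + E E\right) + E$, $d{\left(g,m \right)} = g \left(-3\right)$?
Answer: $\frac{11}{189} \approx 0.058201$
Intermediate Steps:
$d{\left(g,m \right)} = - 3 g$
$p{\left(E \right)} = E + 2 E^{2}$ ($p{\left(E \right)} = \left(E^{2} + E^{2}\right) + E = 2 E^{2} + E = E + 2 E^{2}$)
$w{\left(y \right)} = 18 - \frac{459}{y \left(1 + 2 y\right)}$ ($w{\left(y \right)} = 18 + 9 \frac{\left(-3\right) 17}{y \left(1 + 2 y\right)} = 18 + 9 \left(- 51 \frac{1}{y \left(1 + 2 y\right)}\right) = 18 + 9 \left(- \frac{51}{y \left(1 + 2 y\right)}\right) = 18 - \frac{459}{y \left(1 + 2 y\right)}$)
$\frac{1}{w{\left(A{\left(-4 \right)} \right)}} = \frac{1}{9 \frac{1}{-17} \frac{1}{1 + 2 \left(-17\right)} \left(-51 + 2 \left(-17\right) \left(1 + 2 \left(-17\right)\right)\right)} = \frac{1}{9 \left(- \frac{1}{17}\right) \frac{1}{1 - 34} \left(-51 + 2 \left(-17\right) \left(1 - 34\right)\right)} = \frac{1}{9 \left(- \frac{1}{17}\right) \frac{1}{-33} \left(-51 + 2 \left(-17\right) \left(-33\right)\right)} = \frac{1}{9 \left(- \frac{1}{17}\right) \left(- \frac{1}{33}\right) \left(-51 + 1122\right)} = \frac{1}{9 \left(- \frac{1}{17}\right) \left(- \frac{1}{33}\right) 1071} = \frac{1}{\frac{189}{11}} = \frac{11}{189}$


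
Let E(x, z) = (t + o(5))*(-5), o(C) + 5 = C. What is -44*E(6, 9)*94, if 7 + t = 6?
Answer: -20680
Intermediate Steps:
o(C) = -5 + C
t = -1 (t = -7 + 6 = -1)
E(x, z) = 5 (E(x, z) = (-1 + (-5 + 5))*(-5) = (-1 + 0)*(-5) = -1*(-5) = 5)
-44*E(6, 9)*94 = -44*5*94 = -220*94 = -20680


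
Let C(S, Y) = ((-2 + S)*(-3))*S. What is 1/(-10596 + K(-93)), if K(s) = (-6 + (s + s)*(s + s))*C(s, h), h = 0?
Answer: -1/916818546 ≈ -1.0907e-9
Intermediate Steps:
C(S, Y) = S*(6 - 3*S) (C(S, Y) = (6 - 3*S)*S = S*(6 - 3*S))
K(s) = 3*s*(-6 + 4*s²)*(2 - s) (K(s) = (-6 + (s + s)*(s + s))*(3*s*(2 - s)) = (-6 + (2*s)*(2*s))*(3*s*(2 - s)) = (-6 + 4*s²)*(3*s*(2 - s)) = 3*s*(-6 + 4*s²)*(2 - s))
1/(-10596 + K(-93)) = 1/(-10596 - 6*(-93)*(-3 + 2*(-93)²)*(-2 - 93)) = 1/(-10596 - 6*(-93)*(-3 + 2*8649)*(-95)) = 1/(-10596 - 6*(-93)*(-3 + 17298)*(-95)) = 1/(-10596 - 6*(-93)*17295*(-95)) = 1/(-10596 - 916807950) = 1/(-916818546) = -1/916818546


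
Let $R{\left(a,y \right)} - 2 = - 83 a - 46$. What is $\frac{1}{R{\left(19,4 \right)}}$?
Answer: $- \frac{1}{1621} \approx -0.0006169$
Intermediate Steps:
$R{\left(a,y \right)} = -44 - 83 a$ ($R{\left(a,y \right)} = 2 - \left(46 + 83 a\right) = -44 - 83 a$)
$\frac{1}{R{\left(19,4 \right)}} = \frac{1}{-44 - 1577} = \frac{1}{-1621} = - \frac{1}{1621}$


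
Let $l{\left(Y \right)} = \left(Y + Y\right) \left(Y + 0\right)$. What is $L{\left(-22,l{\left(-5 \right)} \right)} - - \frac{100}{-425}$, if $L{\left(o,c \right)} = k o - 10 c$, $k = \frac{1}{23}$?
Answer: $- \frac{195966}{391} \approx -501.19$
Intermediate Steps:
$k = \frac{1}{23} \approx 0.043478$
$l{\left(Y \right)} = 2 Y^{2}$ ($l{\left(Y \right)} = 2 Y Y = 2 Y^{2}$)
$L{\left(o,c \right)} = - 10 c + \frac{o}{23}$ ($L{\left(o,c \right)} = \frac{o}{23} - 10 c = - 10 c + \frac{o}{23}$)
$L{\left(-22,l{\left(-5 \right)} \right)} - - \frac{100}{-425} = \left(- 10 \cdot 2 \left(-5\right)^{2} + \frac{1}{23} \left(-22\right)\right) - - \frac{100}{-425} = \left(- 10 \cdot 2 \cdot 25 - \frac{22}{23}\right) - \left(-100\right) \left(- \frac{1}{425}\right) = \left(\left(-10\right) 50 - \frac{22}{23}\right) - \frac{4}{17} = \left(-500 - \frac{22}{23}\right) - \frac{4}{17} = - \frac{11522}{23} - \frac{4}{17} = - \frac{195966}{391}$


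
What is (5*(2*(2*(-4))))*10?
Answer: -800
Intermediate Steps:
(5*(2*(2*(-4))))*10 = (5*(2*(-8)))*10 = (5*(-16))*10 = -80*10 = -800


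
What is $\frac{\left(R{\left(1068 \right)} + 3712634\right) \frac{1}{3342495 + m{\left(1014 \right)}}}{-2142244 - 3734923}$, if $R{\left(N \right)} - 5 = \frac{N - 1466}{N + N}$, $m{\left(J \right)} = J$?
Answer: $- \frac{3965098253}{20986585290615204} \approx -1.8893 \cdot 10^{-7}$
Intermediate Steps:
$R{\left(N \right)} = 5 + \frac{-1466 + N}{2 N}$ ($R{\left(N \right)} = 5 + \frac{N - 1466}{N + N} = 5 + \frac{-1466 + N}{2 N}$)
$\frac{\left(R{\left(1068 \right)} + 3712634\right) \frac{1}{3342495 + m{\left(1014 \right)}}}{-2142244 - 3734923} = \frac{\left(\left(\frac{11}{2} - \frac{733}{1068}\right) + 3712634\right) \frac{1}{3342495 + 1014}}{-2142244 - 3734923} = \frac{\left(\left(\frac{11}{2} - \frac{733}{1068}\right) + 3712634\right) \frac{1}{3343509}}{-2142244 - 3734923} = \frac{\left(\left(\frac{11}{2} - \frac{733}{1068}\right) + 3712634\right) \frac{1}{3343509}}{-5877167} = \left(\frac{5141}{1068} + 3712634\right) \frac{1}{3343509} \left(- \frac{1}{5877167}\right) = \frac{3965098253}{1068} \cdot \frac{1}{3343509} \left(- \frac{1}{5877167}\right) = \frac{3965098253}{3570867612} \left(- \frac{1}{5877167}\right) = - \frac{3965098253}{20986585290615204}$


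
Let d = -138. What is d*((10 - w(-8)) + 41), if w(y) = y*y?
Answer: 1794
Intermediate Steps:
w(y) = y**2
d*((10 - w(-8)) + 41) = -138*((10 - 1*(-8)**2) + 41) = -138*((10 - 1*64) + 41) = -138*((10 - 64) + 41) = -138*(-54 + 41) = -138*(-13) = 1794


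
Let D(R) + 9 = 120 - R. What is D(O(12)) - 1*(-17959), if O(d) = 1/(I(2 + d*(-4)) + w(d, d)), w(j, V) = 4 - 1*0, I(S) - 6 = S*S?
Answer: 38416819/2126 ≈ 18070.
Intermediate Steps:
I(S) = 6 + S**2 (I(S) = 6 + S*S = 6 + S**2)
w(j, V) = 4 (w(j, V) = 4 + 0 = 4)
O(d) = 1/(10 + (2 - 4*d)**2) (O(d) = 1/((6 + (2 + d*(-4))**2) + 4) = 1/((6 + (2 - 4*d)**2) + 4) = 1/(10 + (2 - 4*d)**2))
D(R) = 111 - R (D(R) = -9 + (120 - R) = 111 - R)
D(O(12)) - 1*(-17959) = (111 - 1/(2*(5 + 2*(-1 + 2*12)**2))) - 1*(-17959) = (111 - 1/(2*(5 + 2*(-1 + 24)**2))) + 17959 = (111 - 1/(2*(5 + 2*23**2))) + 17959 = (111 - 1/(2*(5 + 2*529))) + 17959 = (111 - 1/(2*(5 + 1058))) + 17959 = (111 - 1/(2*1063)) + 17959 = (111 - 1*1/2126) + 17959 = (111 - 1/2126) + 17959 = 235985/2126 + 17959 = 38416819/2126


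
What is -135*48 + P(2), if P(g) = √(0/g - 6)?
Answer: -6480 + I*√6 ≈ -6480.0 + 2.4495*I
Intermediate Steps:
P(g) = I*√6 (P(g) = √(0 - 6) = √(-6) = I*√6)
-135*48 + P(2) = -135*48 + I*√6 = -6480 + I*√6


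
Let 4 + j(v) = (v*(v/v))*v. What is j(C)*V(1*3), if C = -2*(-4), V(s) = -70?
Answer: -4200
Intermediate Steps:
C = 8
j(v) = -4 + v**2 (j(v) = -4 + (v*(v/v))*v = -4 + (v*1)*v = -4 + v*v = -4 + v**2)
j(C)*V(1*3) = (-4 + 8**2)*(-70) = (-4 + 64)*(-70) = 60*(-70) = -4200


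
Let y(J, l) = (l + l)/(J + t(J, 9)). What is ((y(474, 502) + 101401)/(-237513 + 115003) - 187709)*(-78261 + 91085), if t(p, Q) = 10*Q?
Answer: -20790798879924584/8636955 ≈ -2.4072e+9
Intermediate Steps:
y(J, l) = 2*l/(90 + J) (y(J, l) = (l + l)/(J + 10*9) = (2*l)/(J + 90) = (2*l)/(90 + J) = 2*l/(90 + J))
((y(474, 502) + 101401)/(-237513 + 115003) - 187709)*(-78261 + 91085) = ((2*502/(90 + 474) + 101401)/(-237513 + 115003) - 187709)*(-78261 + 91085) = ((2*502/564 + 101401)/(-122510) - 187709)*12824 = ((2*502*(1/564) + 101401)*(-1/122510) - 187709)*12824 = ((251/141 + 101401)*(-1/122510) - 187709)*12824 = ((14297792/141)*(-1/122510) - 187709)*12824 = (-7148896/8636955 - 187709)*12824 = -1621241334991/8636955*12824 = -20790798879924584/8636955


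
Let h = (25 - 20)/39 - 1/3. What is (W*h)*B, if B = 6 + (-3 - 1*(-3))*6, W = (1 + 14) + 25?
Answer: -640/13 ≈ -49.231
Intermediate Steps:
W = 40 (W = 15 + 25 = 40)
B = 6 (B = 6 + (-3 + 3)*6 = 6 + 0*6 = 6 + 0 = 6)
h = -8/39 (h = 5*(1/39) - 1*⅓ = 5/39 - ⅓ = -8/39 ≈ -0.20513)
(W*h)*B = (40*(-8/39))*6 = -320/39*6 = -640/13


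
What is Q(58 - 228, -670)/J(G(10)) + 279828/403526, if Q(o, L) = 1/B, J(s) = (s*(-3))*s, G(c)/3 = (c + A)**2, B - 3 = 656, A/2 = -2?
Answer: 3226378581629/4652599900464 ≈ 0.69346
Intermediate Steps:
A = -4 (A = 2*(-2) = -4)
B = 659 (B = 3 + 656 = 659)
G(c) = 3*(-4 + c)**2 (G(c) = 3*(c - 4)**2 = 3*(-4 + c)**2)
J(s) = -3*s**2 (J(s) = (-3*s)*s = -3*s**2)
Q(o, L) = 1/659
Q(58 - 228, -670)/J(G(10)) + 279828/403526 = 1/(659*((-3*9*(-4 + 10)**4))) + 279828/403526 = 1/(659*((-3*(3*6**2)**2))) + 279828*(1/403526) = 1/(659*((-3*(3*36)**2))) + 139914/201763 = 1/(659*((-3*108**2))) + 139914/201763 = 1/(659*((-3*11664))) + 139914/201763 = (1/659)/(-34992) + 139914/201763 = (1/659)*(-1/34992) + 139914/201763 = -1/23059728 + 139914/201763 = 3226378581629/4652599900464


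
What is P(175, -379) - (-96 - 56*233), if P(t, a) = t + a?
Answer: 12940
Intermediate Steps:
P(t, a) = a + t
P(175, -379) - (-96 - 56*233) = (-379 + 175) - (-96 - 56*233) = -204 - (-96 - 13048) = -204 - 1*(-13144) = -204 + 13144 = 12940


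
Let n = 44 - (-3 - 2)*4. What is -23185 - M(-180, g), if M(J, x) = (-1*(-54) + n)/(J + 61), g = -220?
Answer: -2758897/119 ≈ -23184.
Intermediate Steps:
n = 64 (n = 44 - (-5)*4 = 44 - 1*(-20) = 44 + 20 = 64)
M(J, x) = 118/(61 + J) (M(J, x) = (-1*(-54) + 64)/(J + 61) = (54 + 64)/(61 + J) = 118/(61 + J))
-23185 - M(-180, g) = -23185 - 118/(61 - 180) = -23185 - 118/(-119) = -23185 - 118*(-1)/119 = -23185 - 1*(-118/119) = -23185 + 118/119 = -2758897/119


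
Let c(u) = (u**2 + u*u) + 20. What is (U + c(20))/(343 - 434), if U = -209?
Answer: -47/7 ≈ -6.7143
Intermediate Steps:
c(u) = 20 + 2*u**2 (c(u) = (u**2 + u**2) + 20 = 2*u**2 + 20 = 20 + 2*u**2)
(U + c(20))/(343 - 434) = (-209 + (20 + 2*20**2))/(343 - 434) = (-209 + (20 + 2*400))/(-91) = (-209 + (20 + 800))*(-1/91) = (-209 + 820)*(-1/91) = 611*(-1/91) = -47/7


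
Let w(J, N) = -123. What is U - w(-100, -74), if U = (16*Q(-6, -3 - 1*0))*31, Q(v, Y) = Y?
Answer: -1365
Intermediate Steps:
U = -1488 (U = (16*(-3 - 1*0))*31 = (16*(-3 + 0))*31 = (16*(-3))*31 = -48*31 = -1488)
U - w(-100, -74) = -1488 - 1*(-123) = -1488 + 123 = -1365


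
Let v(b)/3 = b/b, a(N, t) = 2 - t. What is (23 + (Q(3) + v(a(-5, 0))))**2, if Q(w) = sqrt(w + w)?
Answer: (26 + sqrt(6))**2 ≈ 809.37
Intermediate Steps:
v(b) = 3 (v(b) = 3*(b/b) = 3*1 = 3)
Q(w) = sqrt(2)*sqrt(w) (Q(w) = sqrt(2*w) = sqrt(2)*sqrt(w))
(23 + (Q(3) + v(a(-5, 0))))**2 = (23 + (sqrt(2)*sqrt(3) + 3))**2 = (23 + (sqrt(6) + 3))**2 = (23 + (3 + sqrt(6)))**2 = (26 + sqrt(6))**2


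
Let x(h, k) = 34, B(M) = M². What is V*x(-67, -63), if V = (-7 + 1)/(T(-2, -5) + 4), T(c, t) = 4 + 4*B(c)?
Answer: -17/2 ≈ -8.5000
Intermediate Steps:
T(c, t) = 4 + 4*c²
V = -¼ (V = (-7 + 1)/((4 + 4*(-2)²) + 4) = -6/((4 + 4*4) + 4) = -6/((4 + 16) + 4) = -6/(20 + 4) = -6/24 = -6*1/24 = -¼ ≈ -0.25000)
V*x(-67, -63) = -¼*34 = -17/2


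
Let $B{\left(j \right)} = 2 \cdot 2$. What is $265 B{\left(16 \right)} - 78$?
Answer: $982$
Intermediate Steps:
$B{\left(j \right)} = 4$
$265 B{\left(16 \right)} - 78 = 265 \cdot 4 - 78 = 1060 + \left(-205 + 127\right) = 1060 - 78 = 982$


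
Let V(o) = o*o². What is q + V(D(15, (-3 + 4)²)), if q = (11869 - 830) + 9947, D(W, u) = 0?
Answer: 20986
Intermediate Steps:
q = 20986 (q = 11039 + 9947 = 20986)
V(o) = o³
q + V(D(15, (-3 + 4)²)) = 20986 + 0³ = 20986 + 0 = 20986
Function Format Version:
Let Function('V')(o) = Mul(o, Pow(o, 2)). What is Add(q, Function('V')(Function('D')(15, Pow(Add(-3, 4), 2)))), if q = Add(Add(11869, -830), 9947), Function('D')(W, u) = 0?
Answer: 20986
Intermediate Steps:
q = 20986 (q = Add(11039, 9947) = 20986)
Function('V')(o) = Pow(o, 3)
Add(q, Function('V')(Function('D')(15, Pow(Add(-3, 4), 2)))) = Add(20986, Pow(0, 3)) = Add(20986, 0) = 20986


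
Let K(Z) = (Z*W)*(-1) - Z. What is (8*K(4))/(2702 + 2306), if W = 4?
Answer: -10/313 ≈ -0.031949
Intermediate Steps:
K(Z) = -5*Z (K(Z) = (Z*4)*(-1) - Z = (4*Z)*(-1) - Z = -4*Z - Z = -5*Z)
(8*K(4))/(2702 + 2306) = (8*(-5*4))/(2702 + 2306) = (8*(-20))/5008 = -160*1/5008 = -10/313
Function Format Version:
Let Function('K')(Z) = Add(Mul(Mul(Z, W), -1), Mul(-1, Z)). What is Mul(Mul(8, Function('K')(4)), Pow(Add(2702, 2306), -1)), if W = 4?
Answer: Rational(-10, 313) ≈ -0.031949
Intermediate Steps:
Function('K')(Z) = Mul(-5, Z) (Function('K')(Z) = Add(Mul(Mul(Z, 4), -1), Mul(-1, Z)) = Add(Mul(Mul(4, Z), -1), Mul(-1, Z)) = Add(Mul(-4, Z), Mul(-1, Z)) = Mul(-5, Z))
Mul(Mul(8, Function('K')(4)), Pow(Add(2702, 2306), -1)) = Mul(Mul(8, Mul(-5, 4)), Pow(Add(2702, 2306), -1)) = Mul(Mul(8, -20), Pow(5008, -1)) = Mul(-160, Rational(1, 5008)) = Rational(-10, 313)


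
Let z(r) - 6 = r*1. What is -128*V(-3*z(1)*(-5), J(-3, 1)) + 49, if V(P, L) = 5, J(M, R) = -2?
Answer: -591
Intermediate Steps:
z(r) = 6 + r (z(r) = 6 + r*1 = 6 + r)
-128*V(-3*z(1)*(-5), J(-3, 1)) + 49 = -128*5 + 49 = -640 + 49 = -591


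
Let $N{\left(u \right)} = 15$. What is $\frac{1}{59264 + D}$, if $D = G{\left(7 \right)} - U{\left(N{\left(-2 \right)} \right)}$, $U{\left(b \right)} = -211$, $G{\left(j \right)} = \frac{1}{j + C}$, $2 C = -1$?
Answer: $\frac{13}{773177} \approx 1.6814 \cdot 10^{-5}$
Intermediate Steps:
$C = - \frac{1}{2}$ ($C = \frac{1}{2} \left(-1\right) = - \frac{1}{2} \approx -0.5$)
$G{\left(j \right)} = \frac{1}{- \frac{1}{2} + j}$ ($G{\left(j \right)} = \frac{1}{j - \frac{1}{2}} = \frac{1}{- \frac{1}{2} + j}$)
$D = \frac{2745}{13}$ ($D = \frac{2}{-1 + 2 \cdot 7} - -211 = \frac{2}{-1 + 14} + 211 = \frac{2}{13} + 211 = \frac{2745}{13} \approx 211.15$)
$\frac{1}{59264 + D} = \frac{1}{59264 + \frac{2745}{13}} = \frac{1}{\frac{773177}{13}} = \frac{13}{773177}$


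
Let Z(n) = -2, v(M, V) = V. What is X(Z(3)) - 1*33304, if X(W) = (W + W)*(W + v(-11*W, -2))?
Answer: -33288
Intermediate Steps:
X(W) = 2*W*(-2 + W) (X(W) = (W + W)*(W - 2) = (2*W)*(-2 + W) = 2*W*(-2 + W))
X(Z(3)) - 1*33304 = 2*(-2)*(-2 - 2) - 1*33304 = 2*(-2)*(-4) - 33304 = 16 - 33304 = -33288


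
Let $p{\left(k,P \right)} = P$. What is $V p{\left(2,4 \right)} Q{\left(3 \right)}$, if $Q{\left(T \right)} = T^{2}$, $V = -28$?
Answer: $-1008$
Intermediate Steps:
$V p{\left(2,4 \right)} Q{\left(3 \right)} = \left(-28\right) 4 \cdot 3^{2} = \left(-112\right) 9 = -1008$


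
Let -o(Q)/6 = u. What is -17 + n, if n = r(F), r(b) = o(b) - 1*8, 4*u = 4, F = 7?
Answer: -31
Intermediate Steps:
u = 1 (u = (¼)*4 = 1)
o(Q) = -6 (o(Q) = -6*1 = -6)
r(b) = -14 (r(b) = -6 - 1*8 = -6 - 8 = -14)
n = -14
-17 + n = -17 - 14 = -31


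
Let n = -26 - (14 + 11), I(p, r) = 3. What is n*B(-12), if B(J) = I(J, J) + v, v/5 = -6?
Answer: 1377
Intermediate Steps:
v = -30 (v = 5*(-6) = -30)
B(J) = -27 (B(J) = 3 - 30 = -27)
n = -51 (n = -26 - 1*25 = -26 - 25 = -51)
n*B(-12) = -51*(-27) = 1377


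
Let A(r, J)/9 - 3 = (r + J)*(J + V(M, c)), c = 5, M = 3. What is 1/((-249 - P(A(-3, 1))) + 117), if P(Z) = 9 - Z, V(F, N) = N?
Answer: -1/222 ≈ -0.0045045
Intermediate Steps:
A(r, J) = 27 + 9*(5 + J)*(J + r) (A(r, J) = 27 + 9*((r + J)*(J + 5)) = 27 + 9*((J + r)*(5 + J)) = 27 + 9*((5 + J)*(J + r)) = 27 + 9*(5 + J)*(J + r))
1/((-249 - P(A(-3, 1))) + 117) = 1/((-249 - (9 - (27 + 9*1² + 45*1 + 45*(-3) + 9*1*(-3)))) + 117) = 1/((-249 - (9 - (27 + 9*1 + 45 - 135 - 27))) + 117) = 1/((-249 - (9 - (27 + 9 + 45 - 135 - 27))) + 117) = 1/((-249 - (9 - 1*(-81))) + 117) = 1/((-249 - (9 + 81)) + 117) = 1/((-249 - 1*90) + 117) = 1/((-249 - 90) + 117) = 1/(-339 + 117) = 1/(-222) = -1/222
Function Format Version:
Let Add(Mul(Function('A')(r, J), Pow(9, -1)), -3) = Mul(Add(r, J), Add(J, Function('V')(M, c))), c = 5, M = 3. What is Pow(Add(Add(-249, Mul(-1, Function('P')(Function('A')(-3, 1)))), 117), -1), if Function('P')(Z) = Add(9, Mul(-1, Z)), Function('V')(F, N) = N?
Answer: Rational(-1, 222) ≈ -0.0045045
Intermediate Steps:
Function('A')(r, J) = Add(27, Mul(9, Add(5, J), Add(J, r))) (Function('A')(r, J) = Add(27, Mul(9, Mul(Add(r, J), Add(J, 5)))) = Add(27, Mul(9, Mul(Add(J, r), Add(5, J)))) = Add(27, Mul(9, Mul(Add(5, J), Add(J, r)))) = Add(27, Mul(9, Add(5, J), Add(J, r))))
Pow(Add(Add(-249, Mul(-1, Function('P')(Function('A')(-3, 1)))), 117), -1) = Pow(Add(Add(-249, Mul(-1, Add(9, Mul(-1, Add(27, Mul(9, Pow(1, 2)), Mul(45, 1), Mul(45, -3), Mul(9, 1, -3)))))), 117), -1) = Pow(Add(Add(-249, Mul(-1, Add(9, Mul(-1, Add(27, Mul(9, 1), 45, -135, -27))))), 117), -1) = Pow(Add(Add(-249, Mul(-1, Add(9, Mul(-1, Add(27, 9, 45, -135, -27))))), 117), -1) = Pow(Add(Add(-249, Mul(-1, Add(9, Mul(-1, -81)))), 117), -1) = Pow(Add(Add(-249, Mul(-1, Add(9, 81))), 117), -1) = Pow(Add(Add(-249, Mul(-1, 90)), 117), -1) = Pow(Add(Add(-249, -90), 117), -1) = Pow(Add(-339, 117), -1) = Pow(-222, -1) = Rational(-1, 222)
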